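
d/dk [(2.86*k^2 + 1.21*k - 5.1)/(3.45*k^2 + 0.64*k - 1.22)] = (-2.3441*k^2 + 28.2116*k + 1.7878)/(11.9025*k^4 + 4.416*k^3 - 8.0084*k^2 - 1.5616*k + 1.4884)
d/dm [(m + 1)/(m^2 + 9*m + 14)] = (m^2 + 9*m - (m + 1)*(2*m + 9) + 14)/(m^2 + 9*m + 14)^2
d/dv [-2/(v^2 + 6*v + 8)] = 4*(v + 3)/(v^2 + 6*v + 8)^2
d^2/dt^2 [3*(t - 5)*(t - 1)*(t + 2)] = 18*t - 24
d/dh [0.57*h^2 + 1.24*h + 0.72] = 1.14*h + 1.24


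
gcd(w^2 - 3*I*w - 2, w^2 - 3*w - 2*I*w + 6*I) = w - 2*I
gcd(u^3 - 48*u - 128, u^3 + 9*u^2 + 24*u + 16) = u^2 + 8*u + 16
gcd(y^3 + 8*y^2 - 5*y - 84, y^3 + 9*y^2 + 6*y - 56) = y^2 + 11*y + 28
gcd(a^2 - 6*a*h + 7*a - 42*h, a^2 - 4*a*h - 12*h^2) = a - 6*h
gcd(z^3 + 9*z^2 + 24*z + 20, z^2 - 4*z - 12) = z + 2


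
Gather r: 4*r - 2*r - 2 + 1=2*r - 1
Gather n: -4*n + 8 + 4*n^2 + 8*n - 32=4*n^2 + 4*n - 24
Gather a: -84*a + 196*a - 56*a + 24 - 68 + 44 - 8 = 56*a - 8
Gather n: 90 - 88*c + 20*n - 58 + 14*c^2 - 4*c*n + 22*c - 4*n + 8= 14*c^2 - 66*c + n*(16 - 4*c) + 40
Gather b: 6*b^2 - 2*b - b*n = 6*b^2 + b*(-n - 2)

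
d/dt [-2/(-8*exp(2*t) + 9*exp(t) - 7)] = (18 - 32*exp(t))*exp(t)/(8*exp(2*t) - 9*exp(t) + 7)^2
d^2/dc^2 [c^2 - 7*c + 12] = 2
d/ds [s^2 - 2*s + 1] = 2*s - 2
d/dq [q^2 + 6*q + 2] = 2*q + 6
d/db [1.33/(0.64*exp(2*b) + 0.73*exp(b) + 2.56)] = (-1.7024*exp(b) - 0.9709)*exp(b)/(0.64*exp(2*b) + 0.73*exp(b) + 2.56)^2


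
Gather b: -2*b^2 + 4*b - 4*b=-2*b^2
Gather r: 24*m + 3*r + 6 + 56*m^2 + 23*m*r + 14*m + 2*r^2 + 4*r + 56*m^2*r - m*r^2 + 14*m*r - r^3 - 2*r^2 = 56*m^2 - m*r^2 + 38*m - r^3 + r*(56*m^2 + 37*m + 7) + 6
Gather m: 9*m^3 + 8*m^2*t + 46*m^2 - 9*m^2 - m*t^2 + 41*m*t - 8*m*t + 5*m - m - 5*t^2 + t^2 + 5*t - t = 9*m^3 + m^2*(8*t + 37) + m*(-t^2 + 33*t + 4) - 4*t^2 + 4*t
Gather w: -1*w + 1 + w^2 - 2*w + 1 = w^2 - 3*w + 2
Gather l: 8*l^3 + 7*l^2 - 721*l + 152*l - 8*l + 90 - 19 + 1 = 8*l^3 + 7*l^2 - 577*l + 72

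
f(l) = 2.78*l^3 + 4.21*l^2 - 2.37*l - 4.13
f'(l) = 8.34*l^2 + 8.42*l - 2.37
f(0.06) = -4.26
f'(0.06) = -1.83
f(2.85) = 87.67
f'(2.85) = 89.37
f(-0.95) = -0.46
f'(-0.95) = -2.84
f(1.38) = 7.92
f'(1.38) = 25.13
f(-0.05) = -4.00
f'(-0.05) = -2.77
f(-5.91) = -416.94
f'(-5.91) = 239.17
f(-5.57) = -340.72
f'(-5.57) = 209.48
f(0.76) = -2.28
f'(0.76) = 8.85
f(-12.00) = -4173.29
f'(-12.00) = 1097.55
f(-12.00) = -4173.29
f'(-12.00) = 1097.55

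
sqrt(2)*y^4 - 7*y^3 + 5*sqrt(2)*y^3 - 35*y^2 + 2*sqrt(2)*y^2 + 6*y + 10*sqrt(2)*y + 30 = (y + 5)*(y - 3*sqrt(2))*(y - sqrt(2))*(sqrt(2)*y + 1)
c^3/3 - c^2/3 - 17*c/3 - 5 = (c/3 + 1)*(c - 5)*(c + 1)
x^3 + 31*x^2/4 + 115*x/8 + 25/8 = (x + 1/4)*(x + 5/2)*(x + 5)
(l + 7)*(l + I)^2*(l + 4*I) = l^4 + 7*l^3 + 6*I*l^3 - 9*l^2 + 42*I*l^2 - 63*l - 4*I*l - 28*I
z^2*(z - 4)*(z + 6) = z^4 + 2*z^3 - 24*z^2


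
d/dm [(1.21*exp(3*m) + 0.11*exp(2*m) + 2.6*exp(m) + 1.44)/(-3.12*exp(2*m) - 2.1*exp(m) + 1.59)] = (-3.7752*exp(4*m) - 5.082*exp(3*m) + 13.6527*exp(2*m) + 9.3354*exp(m) + 7.158)*exp(m)/(9.7344*exp(4*m) + 13.104*exp(3*m) - 5.5116*exp(2*m) - 6.678*exp(m) + 2.5281)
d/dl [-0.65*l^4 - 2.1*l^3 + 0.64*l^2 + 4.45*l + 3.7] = -2.6*l^3 - 6.3*l^2 + 1.28*l + 4.45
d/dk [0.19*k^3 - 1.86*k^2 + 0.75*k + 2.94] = 0.57*k^2 - 3.72*k + 0.75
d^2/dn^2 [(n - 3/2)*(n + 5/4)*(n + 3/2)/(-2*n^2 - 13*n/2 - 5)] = -7/(4*n^3 + 24*n^2 + 48*n + 32)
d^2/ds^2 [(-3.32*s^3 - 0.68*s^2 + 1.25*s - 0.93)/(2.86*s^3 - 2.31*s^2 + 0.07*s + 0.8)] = (-54.99208*s^6 + 65.334984*s^5 - 48.8630999999999*s^4 + 120.40455*s^3 - 73.867914*s^2 + 14.780526*s - 4.456794)/(23.393656*s^9 - 56.684628*s^8 + 47.501454*s^7 + 4.529877*s^6 - 30.549057*s^5 + 13.733643*s^4 + 4.715383*s^3 - 4.42344*s^2 + 0.1344*s + 0.512)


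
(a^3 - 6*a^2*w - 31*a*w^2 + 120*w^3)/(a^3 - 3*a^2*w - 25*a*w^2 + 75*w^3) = (-a + 8*w)/(-a + 5*w)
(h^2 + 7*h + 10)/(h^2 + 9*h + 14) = (h + 5)/(h + 7)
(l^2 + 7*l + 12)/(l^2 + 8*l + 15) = (l + 4)/(l + 5)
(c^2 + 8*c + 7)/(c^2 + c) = (c + 7)/c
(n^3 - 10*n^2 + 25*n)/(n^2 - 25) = n*(n - 5)/(n + 5)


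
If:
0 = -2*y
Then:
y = 0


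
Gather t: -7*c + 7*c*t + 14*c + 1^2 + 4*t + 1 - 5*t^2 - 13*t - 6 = 7*c - 5*t^2 + t*(7*c - 9) - 4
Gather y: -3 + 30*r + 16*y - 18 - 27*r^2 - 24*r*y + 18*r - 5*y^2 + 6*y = -27*r^2 + 48*r - 5*y^2 + y*(22 - 24*r) - 21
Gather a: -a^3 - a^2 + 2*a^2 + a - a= -a^3 + a^2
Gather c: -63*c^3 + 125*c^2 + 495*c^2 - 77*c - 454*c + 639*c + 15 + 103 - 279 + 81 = -63*c^3 + 620*c^2 + 108*c - 80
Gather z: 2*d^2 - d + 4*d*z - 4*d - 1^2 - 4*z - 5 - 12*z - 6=2*d^2 - 5*d + z*(4*d - 16) - 12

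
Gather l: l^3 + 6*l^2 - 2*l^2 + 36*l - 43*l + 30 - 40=l^3 + 4*l^2 - 7*l - 10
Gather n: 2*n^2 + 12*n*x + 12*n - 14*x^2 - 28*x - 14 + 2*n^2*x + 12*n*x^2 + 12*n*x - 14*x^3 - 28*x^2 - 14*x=n^2*(2*x + 2) + n*(12*x^2 + 24*x + 12) - 14*x^3 - 42*x^2 - 42*x - 14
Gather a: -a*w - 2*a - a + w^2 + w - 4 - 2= a*(-w - 3) + w^2 + w - 6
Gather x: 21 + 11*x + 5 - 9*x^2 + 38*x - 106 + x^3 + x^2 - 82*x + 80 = x^3 - 8*x^2 - 33*x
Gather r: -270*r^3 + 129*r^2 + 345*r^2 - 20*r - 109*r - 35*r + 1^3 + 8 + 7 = -270*r^3 + 474*r^2 - 164*r + 16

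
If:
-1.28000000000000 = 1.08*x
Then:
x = -1.19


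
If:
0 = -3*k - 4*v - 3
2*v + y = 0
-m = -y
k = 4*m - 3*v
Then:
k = -33/29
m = -6/29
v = 3/29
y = -6/29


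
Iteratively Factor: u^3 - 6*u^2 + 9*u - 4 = (u - 4)*(u^2 - 2*u + 1) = (u - 4)*(u - 1)*(u - 1)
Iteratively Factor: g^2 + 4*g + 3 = (g + 3)*(g + 1)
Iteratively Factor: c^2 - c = (c - 1)*(c)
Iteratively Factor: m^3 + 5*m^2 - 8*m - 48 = (m - 3)*(m^2 + 8*m + 16) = (m - 3)*(m + 4)*(m + 4)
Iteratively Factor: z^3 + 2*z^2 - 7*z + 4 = (z - 1)*(z^2 + 3*z - 4) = (z - 1)^2*(z + 4)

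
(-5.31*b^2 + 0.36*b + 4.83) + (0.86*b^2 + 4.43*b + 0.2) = -4.45*b^2 + 4.79*b + 5.03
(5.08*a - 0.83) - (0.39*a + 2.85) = 4.69*a - 3.68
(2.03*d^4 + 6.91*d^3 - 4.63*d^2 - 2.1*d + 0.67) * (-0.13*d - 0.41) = -0.2639*d^5 - 1.7306*d^4 - 2.2312*d^3 + 2.1713*d^2 + 0.7739*d - 0.2747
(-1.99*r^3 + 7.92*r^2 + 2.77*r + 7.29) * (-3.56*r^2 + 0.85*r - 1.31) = 7.0844*r^5 - 29.8867*r^4 - 0.5223*r^3 - 33.9731*r^2 + 2.5678*r - 9.5499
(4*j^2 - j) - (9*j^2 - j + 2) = -5*j^2 - 2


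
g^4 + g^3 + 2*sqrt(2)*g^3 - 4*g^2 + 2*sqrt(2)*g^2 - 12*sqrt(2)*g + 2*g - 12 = (g - 2)*(g + 3)*(g + sqrt(2))^2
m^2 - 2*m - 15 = (m - 5)*(m + 3)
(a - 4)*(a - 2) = a^2 - 6*a + 8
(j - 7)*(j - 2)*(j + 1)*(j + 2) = j^4 - 6*j^3 - 11*j^2 + 24*j + 28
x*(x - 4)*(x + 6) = x^3 + 2*x^2 - 24*x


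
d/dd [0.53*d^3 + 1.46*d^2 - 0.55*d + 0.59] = 1.59*d^2 + 2.92*d - 0.55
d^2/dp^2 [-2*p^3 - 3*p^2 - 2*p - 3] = -12*p - 6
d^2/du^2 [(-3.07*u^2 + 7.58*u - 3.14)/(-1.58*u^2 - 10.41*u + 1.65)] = (-138.834916*u^3 + 95.0531159999998*u^2 + 191.310192*u + 453.244038)/(3.944312*u^6 + 77.962572*u^5 + 501.307614*u^4 + 965.278701*u^3 - 523.517445*u^2 + 85.023675*u - 4.492125)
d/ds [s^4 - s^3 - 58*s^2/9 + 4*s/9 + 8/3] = 4*s^3 - 3*s^2 - 116*s/9 + 4/9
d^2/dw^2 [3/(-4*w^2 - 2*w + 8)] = 3*(4*w^2 + 2*w - (4*w + 1)^2 - 8)/(2*w^2 + w - 4)^3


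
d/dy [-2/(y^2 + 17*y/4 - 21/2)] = 8*(8*y + 17)/(4*y^2 + 17*y - 42)^2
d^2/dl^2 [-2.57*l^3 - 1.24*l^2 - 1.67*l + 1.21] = -15.42*l - 2.48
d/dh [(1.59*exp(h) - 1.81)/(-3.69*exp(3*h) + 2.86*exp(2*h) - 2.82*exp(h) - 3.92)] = (11.7342*exp(3*h) - 24.5841*exp(2*h) + 10.3532*exp(h) - 11.337)*exp(h)/(13.6161*exp(6*h) - 21.1068*exp(5*h) + 28.9912*exp(4*h) + 12.7992*exp(3*h) - 14.47*exp(2*h) + 22.1088*exp(h) + 15.3664)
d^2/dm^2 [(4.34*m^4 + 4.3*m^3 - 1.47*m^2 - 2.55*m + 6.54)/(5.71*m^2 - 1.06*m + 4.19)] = (283.003588*m^6 - 157.609704*m^5 + 652.26294*m^4 - 688.57755*m^3 + 2290.13607*m^2 + 581.494326*m - 372.507078)/(186.169411*m^6 - 103.681038*m^5 + 429.080805*m^4 - 153.35338*m^3 + 314.859645*m^2 - 55.828398*m + 73.560059)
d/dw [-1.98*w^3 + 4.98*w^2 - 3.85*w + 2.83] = -5.94*w^2 + 9.96*w - 3.85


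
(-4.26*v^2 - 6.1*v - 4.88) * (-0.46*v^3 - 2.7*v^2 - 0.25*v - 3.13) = 1.9596*v^5 + 14.308*v^4 + 19.7798*v^3 + 28.0348*v^2 + 20.313*v + 15.2744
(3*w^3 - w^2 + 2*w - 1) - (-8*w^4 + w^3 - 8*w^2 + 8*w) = 8*w^4 + 2*w^3 + 7*w^2 - 6*w - 1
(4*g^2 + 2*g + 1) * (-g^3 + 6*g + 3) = -4*g^5 - 2*g^4 + 23*g^3 + 24*g^2 + 12*g + 3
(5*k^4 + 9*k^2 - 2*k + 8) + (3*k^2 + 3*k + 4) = 5*k^4 + 12*k^2 + k + 12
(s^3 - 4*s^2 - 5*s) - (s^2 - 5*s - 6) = s^3 - 5*s^2 + 6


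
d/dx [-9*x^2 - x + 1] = -18*x - 1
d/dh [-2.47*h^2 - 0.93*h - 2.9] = -4.94*h - 0.93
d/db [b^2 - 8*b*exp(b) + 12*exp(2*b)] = -8*b*exp(b) + 2*b + 24*exp(2*b) - 8*exp(b)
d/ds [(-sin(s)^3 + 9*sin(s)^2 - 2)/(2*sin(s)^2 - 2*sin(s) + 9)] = (-2*sin(s)^4 + 4*sin(s)^3 - 45*sin(s)^2 + 170*sin(s) - 4)*cos(s)/(-2*sin(s) - cos(2*s) + 10)^2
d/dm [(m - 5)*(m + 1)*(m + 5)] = 3*m^2 + 2*m - 25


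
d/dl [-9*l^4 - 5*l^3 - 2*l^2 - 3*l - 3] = -36*l^3 - 15*l^2 - 4*l - 3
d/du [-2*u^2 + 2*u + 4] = 2 - 4*u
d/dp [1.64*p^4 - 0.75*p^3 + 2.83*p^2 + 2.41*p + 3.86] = 6.56*p^3 - 2.25*p^2 + 5.66*p + 2.41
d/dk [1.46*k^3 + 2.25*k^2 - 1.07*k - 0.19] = 4.38*k^2 + 4.5*k - 1.07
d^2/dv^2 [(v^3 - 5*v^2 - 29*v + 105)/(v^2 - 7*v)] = -30/v^3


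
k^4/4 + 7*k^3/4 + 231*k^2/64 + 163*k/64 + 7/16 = (k/4 + 1)*(k + 1/4)*(k + 1)*(k + 7/4)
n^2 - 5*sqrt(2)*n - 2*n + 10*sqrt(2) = (n - 2)*(n - 5*sqrt(2))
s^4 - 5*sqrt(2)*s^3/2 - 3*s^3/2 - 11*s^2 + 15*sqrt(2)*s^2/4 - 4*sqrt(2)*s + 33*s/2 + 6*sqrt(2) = (s - 3/2)*(s - 4*sqrt(2))*(s + sqrt(2)/2)*(s + sqrt(2))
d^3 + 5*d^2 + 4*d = d*(d + 1)*(d + 4)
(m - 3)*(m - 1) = m^2 - 4*m + 3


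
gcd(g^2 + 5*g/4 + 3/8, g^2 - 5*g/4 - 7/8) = g + 1/2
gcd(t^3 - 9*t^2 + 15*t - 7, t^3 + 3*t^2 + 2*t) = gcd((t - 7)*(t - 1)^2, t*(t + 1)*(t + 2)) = 1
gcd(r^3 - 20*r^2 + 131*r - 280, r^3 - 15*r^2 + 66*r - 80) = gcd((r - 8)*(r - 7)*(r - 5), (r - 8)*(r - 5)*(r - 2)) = r^2 - 13*r + 40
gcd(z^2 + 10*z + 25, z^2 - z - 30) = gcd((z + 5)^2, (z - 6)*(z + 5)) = z + 5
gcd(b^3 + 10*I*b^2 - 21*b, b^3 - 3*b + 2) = 1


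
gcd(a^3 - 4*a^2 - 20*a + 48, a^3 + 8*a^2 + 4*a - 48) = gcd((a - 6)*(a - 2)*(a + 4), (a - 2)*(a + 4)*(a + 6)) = a^2 + 2*a - 8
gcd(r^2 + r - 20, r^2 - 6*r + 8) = r - 4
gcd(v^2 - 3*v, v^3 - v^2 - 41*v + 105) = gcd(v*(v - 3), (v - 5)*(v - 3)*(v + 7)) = v - 3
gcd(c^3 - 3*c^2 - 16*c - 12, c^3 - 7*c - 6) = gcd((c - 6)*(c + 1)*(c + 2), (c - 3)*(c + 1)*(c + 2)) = c^2 + 3*c + 2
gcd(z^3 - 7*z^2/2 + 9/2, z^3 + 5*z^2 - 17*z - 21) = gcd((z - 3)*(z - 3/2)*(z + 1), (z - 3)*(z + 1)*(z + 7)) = z^2 - 2*z - 3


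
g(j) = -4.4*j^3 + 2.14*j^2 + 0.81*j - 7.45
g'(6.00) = -448.71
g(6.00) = -875.95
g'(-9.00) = -1106.91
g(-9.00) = 3366.20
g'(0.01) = 0.85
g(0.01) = -7.44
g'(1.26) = -14.75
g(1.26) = -11.83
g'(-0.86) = -12.63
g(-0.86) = -3.77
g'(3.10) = -112.77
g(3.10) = -115.45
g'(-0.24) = -0.98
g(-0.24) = -7.46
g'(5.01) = -309.07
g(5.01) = -502.98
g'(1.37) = -18.10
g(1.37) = -13.64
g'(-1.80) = -49.66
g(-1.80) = 23.69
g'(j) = -13.2*j^2 + 4.28*j + 0.81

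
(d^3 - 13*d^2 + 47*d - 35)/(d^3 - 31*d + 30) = (d - 7)/(d + 6)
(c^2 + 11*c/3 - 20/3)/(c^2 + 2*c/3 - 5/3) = (3*c^2 + 11*c - 20)/(3*c^2 + 2*c - 5)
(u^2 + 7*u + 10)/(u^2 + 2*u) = (u + 5)/u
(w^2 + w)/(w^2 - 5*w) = (w + 1)/(w - 5)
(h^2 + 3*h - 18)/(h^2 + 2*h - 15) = (h + 6)/(h + 5)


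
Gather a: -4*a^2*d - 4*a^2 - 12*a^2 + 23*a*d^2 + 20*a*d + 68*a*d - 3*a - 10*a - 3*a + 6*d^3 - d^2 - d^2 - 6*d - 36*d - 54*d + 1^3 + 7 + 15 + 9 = a^2*(-4*d - 16) + a*(23*d^2 + 88*d - 16) + 6*d^3 - 2*d^2 - 96*d + 32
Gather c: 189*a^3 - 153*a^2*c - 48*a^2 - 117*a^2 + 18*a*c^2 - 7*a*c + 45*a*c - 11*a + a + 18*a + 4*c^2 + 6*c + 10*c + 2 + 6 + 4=189*a^3 - 165*a^2 + 8*a + c^2*(18*a + 4) + c*(-153*a^2 + 38*a + 16) + 12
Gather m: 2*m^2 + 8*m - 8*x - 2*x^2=2*m^2 + 8*m - 2*x^2 - 8*x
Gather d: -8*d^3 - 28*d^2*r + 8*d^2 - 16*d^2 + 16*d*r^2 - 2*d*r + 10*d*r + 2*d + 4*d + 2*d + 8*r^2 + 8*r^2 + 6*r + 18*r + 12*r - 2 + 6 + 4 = -8*d^3 + d^2*(-28*r - 8) + d*(16*r^2 + 8*r + 8) + 16*r^2 + 36*r + 8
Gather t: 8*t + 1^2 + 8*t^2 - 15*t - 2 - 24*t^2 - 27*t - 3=-16*t^2 - 34*t - 4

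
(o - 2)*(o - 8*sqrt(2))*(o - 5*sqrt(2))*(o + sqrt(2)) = o^4 - 12*sqrt(2)*o^3 - 2*o^3 + 24*sqrt(2)*o^2 + 54*o^2 - 108*o + 80*sqrt(2)*o - 160*sqrt(2)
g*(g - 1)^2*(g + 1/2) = g^4 - 3*g^3/2 + g/2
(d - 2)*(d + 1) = d^2 - d - 2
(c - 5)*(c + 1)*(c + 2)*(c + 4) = c^4 + 2*c^3 - 21*c^2 - 62*c - 40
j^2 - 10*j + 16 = (j - 8)*(j - 2)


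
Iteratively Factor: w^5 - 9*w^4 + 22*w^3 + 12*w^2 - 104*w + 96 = (w + 2)*(w^4 - 11*w^3 + 44*w^2 - 76*w + 48) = (w - 2)*(w + 2)*(w^3 - 9*w^2 + 26*w - 24) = (w - 2)^2*(w + 2)*(w^2 - 7*w + 12) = (w - 3)*(w - 2)^2*(w + 2)*(w - 4)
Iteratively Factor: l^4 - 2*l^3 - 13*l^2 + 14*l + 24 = (l - 4)*(l^3 + 2*l^2 - 5*l - 6) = (l - 4)*(l - 2)*(l^2 + 4*l + 3) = (l - 4)*(l - 2)*(l + 1)*(l + 3)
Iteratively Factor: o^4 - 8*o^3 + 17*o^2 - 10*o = (o - 1)*(o^3 - 7*o^2 + 10*o) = (o - 2)*(o - 1)*(o^2 - 5*o) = (o - 5)*(o - 2)*(o - 1)*(o)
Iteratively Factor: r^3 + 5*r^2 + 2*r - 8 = (r - 1)*(r^2 + 6*r + 8) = (r - 1)*(r + 4)*(r + 2)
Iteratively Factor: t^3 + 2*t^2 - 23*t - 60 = (t + 3)*(t^2 - t - 20) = (t + 3)*(t + 4)*(t - 5)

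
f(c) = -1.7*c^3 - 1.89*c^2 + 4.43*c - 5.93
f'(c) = -5.1*c^2 - 3.78*c + 4.43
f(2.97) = -53.98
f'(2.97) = -51.78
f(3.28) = -71.72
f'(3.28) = -62.84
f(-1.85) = -9.83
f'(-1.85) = -6.03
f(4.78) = -213.60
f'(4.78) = -130.17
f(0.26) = -4.94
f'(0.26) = 3.10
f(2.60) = -37.07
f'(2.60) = -39.87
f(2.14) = -21.77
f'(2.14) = -27.02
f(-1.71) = -10.53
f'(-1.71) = -4.02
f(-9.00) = 1040.41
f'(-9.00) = -374.65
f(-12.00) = 2606.35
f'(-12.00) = -684.61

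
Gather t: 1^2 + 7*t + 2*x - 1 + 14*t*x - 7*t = 14*t*x + 2*x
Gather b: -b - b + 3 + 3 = 6 - 2*b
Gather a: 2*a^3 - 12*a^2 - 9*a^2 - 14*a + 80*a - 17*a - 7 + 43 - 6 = 2*a^3 - 21*a^2 + 49*a + 30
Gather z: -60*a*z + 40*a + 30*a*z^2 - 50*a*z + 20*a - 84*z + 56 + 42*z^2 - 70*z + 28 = 60*a + z^2*(30*a + 42) + z*(-110*a - 154) + 84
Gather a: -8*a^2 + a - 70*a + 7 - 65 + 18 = -8*a^2 - 69*a - 40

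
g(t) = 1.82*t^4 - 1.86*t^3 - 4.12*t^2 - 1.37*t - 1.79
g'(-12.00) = -13285.85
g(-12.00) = 40374.97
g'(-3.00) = -223.43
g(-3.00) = 162.88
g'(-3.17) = -263.23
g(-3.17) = 204.19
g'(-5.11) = -1076.36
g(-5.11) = 1386.77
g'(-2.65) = -154.20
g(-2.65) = 97.28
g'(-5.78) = -1545.93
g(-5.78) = 2258.99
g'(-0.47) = 0.51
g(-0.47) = -1.77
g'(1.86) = 10.84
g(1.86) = -8.78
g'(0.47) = -5.72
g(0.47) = -3.45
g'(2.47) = 53.94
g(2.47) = 9.40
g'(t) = 7.28*t^3 - 5.58*t^2 - 8.24*t - 1.37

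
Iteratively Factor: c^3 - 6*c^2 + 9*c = (c - 3)*(c^2 - 3*c) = c*(c - 3)*(c - 3)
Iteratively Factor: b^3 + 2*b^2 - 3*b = (b + 3)*(b^2 - b) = (b - 1)*(b + 3)*(b)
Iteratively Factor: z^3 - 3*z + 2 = (z - 1)*(z^2 + z - 2) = (z - 1)*(z + 2)*(z - 1)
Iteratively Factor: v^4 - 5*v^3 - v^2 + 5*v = (v)*(v^3 - 5*v^2 - v + 5) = v*(v + 1)*(v^2 - 6*v + 5) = v*(v - 1)*(v + 1)*(v - 5)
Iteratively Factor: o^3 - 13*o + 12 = (o - 3)*(o^2 + 3*o - 4) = (o - 3)*(o + 4)*(o - 1)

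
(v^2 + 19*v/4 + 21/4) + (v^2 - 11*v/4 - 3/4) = 2*v^2 + 2*v + 9/2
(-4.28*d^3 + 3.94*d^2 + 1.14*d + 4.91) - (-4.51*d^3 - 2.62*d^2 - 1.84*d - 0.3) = 0.23*d^3 + 6.56*d^2 + 2.98*d + 5.21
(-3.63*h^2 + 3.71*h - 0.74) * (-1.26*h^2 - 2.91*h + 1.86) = 4.5738*h^4 + 5.8887*h^3 - 16.6155*h^2 + 9.054*h - 1.3764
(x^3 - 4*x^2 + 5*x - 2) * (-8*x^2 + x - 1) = -8*x^5 + 33*x^4 - 45*x^3 + 25*x^2 - 7*x + 2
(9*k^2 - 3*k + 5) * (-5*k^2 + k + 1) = -45*k^4 + 24*k^3 - 19*k^2 + 2*k + 5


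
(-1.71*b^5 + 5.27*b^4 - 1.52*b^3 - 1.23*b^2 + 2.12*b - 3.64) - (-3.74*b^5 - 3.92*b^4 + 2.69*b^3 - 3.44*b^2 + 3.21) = 2.03*b^5 + 9.19*b^4 - 4.21*b^3 + 2.21*b^2 + 2.12*b - 6.85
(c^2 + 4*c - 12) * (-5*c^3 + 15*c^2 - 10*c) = -5*c^5 - 5*c^4 + 110*c^3 - 220*c^2 + 120*c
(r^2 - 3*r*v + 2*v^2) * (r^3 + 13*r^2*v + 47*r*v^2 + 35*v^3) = r^5 + 10*r^4*v + 10*r^3*v^2 - 80*r^2*v^3 - 11*r*v^4 + 70*v^5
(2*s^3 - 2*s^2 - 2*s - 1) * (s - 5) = 2*s^4 - 12*s^3 + 8*s^2 + 9*s + 5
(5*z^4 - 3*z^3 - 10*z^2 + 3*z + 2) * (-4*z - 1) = -20*z^5 + 7*z^4 + 43*z^3 - 2*z^2 - 11*z - 2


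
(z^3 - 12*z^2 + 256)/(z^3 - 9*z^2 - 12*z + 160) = (z - 8)/(z - 5)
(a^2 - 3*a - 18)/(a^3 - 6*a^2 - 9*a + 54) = 1/(a - 3)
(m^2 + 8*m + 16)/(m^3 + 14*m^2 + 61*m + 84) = (m + 4)/(m^2 + 10*m + 21)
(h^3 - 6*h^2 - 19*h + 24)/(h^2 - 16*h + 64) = (h^2 + 2*h - 3)/(h - 8)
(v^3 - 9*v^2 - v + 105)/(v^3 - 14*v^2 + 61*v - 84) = (v^2 - 2*v - 15)/(v^2 - 7*v + 12)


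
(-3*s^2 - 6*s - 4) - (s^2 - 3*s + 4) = -4*s^2 - 3*s - 8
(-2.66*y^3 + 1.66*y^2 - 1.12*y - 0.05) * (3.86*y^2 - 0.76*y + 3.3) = -10.2676*y^5 + 8.4292*y^4 - 14.3628*y^3 + 6.1362*y^2 - 3.658*y - 0.165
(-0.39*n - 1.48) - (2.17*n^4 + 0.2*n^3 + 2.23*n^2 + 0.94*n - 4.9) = -2.17*n^4 - 0.2*n^3 - 2.23*n^2 - 1.33*n + 3.42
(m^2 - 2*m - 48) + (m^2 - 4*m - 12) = 2*m^2 - 6*m - 60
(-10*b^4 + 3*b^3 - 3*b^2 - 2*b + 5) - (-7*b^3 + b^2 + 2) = -10*b^4 + 10*b^3 - 4*b^2 - 2*b + 3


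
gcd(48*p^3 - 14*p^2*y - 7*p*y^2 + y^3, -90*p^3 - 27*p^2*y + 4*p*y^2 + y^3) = 3*p + y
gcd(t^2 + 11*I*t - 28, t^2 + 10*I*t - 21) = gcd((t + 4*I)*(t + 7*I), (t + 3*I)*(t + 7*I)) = t + 7*I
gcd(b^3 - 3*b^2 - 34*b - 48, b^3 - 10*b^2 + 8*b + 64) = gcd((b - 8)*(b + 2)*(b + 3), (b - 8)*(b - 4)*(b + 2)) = b^2 - 6*b - 16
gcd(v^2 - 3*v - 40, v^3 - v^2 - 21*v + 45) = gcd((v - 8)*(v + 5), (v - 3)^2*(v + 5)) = v + 5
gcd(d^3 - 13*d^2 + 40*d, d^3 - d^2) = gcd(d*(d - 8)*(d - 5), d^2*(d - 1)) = d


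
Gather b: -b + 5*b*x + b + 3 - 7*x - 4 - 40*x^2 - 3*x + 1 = 5*b*x - 40*x^2 - 10*x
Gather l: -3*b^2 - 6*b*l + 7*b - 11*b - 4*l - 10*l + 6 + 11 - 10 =-3*b^2 - 4*b + l*(-6*b - 14) + 7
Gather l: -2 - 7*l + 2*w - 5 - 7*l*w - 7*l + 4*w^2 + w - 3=l*(-7*w - 14) + 4*w^2 + 3*w - 10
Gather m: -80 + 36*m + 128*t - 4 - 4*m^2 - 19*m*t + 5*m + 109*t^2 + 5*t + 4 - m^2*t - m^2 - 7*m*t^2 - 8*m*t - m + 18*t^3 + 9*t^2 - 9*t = m^2*(-t - 5) + m*(-7*t^2 - 27*t + 40) + 18*t^3 + 118*t^2 + 124*t - 80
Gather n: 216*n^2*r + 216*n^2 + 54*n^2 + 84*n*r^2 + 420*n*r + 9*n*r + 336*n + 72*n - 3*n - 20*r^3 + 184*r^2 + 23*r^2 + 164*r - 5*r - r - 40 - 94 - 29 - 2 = n^2*(216*r + 270) + n*(84*r^2 + 429*r + 405) - 20*r^3 + 207*r^2 + 158*r - 165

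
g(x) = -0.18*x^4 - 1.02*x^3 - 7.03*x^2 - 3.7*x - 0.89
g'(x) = -0.72*x^3 - 3.06*x^2 - 14.06*x - 3.7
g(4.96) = -425.60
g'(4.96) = -236.58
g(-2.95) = -38.60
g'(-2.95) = 29.63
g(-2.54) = -27.62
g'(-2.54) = 24.07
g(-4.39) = -100.69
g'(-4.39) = 59.97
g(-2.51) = -26.91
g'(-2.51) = 23.70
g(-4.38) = -100.09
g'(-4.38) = 59.68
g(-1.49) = -8.50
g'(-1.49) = 12.84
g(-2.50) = -26.67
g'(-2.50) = 23.58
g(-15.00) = -7197.14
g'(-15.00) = 1948.70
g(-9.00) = -974.42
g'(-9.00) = 399.86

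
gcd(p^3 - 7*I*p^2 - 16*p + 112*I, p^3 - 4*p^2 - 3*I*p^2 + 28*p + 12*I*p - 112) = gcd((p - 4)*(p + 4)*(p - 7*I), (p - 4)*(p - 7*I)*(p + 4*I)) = p^2 + p*(-4 - 7*I) + 28*I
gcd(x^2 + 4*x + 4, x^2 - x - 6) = x + 2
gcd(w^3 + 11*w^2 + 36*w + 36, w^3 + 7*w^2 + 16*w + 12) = w^2 + 5*w + 6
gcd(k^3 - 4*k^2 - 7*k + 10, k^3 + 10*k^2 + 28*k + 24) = k + 2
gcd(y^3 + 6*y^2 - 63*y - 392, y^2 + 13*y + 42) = y + 7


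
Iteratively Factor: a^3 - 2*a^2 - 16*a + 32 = (a - 4)*(a^2 + 2*a - 8) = (a - 4)*(a - 2)*(a + 4)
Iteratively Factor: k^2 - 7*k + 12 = (k - 3)*(k - 4)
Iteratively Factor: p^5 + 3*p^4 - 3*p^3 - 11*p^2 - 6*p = (p + 1)*(p^4 + 2*p^3 - 5*p^2 - 6*p) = (p + 1)*(p + 3)*(p^3 - p^2 - 2*p) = (p + 1)^2*(p + 3)*(p^2 - 2*p) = (p - 2)*(p + 1)^2*(p + 3)*(p)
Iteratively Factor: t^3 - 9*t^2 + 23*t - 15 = (t - 1)*(t^2 - 8*t + 15) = (t - 5)*(t - 1)*(t - 3)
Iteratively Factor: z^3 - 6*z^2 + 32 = (z + 2)*(z^2 - 8*z + 16) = (z - 4)*(z + 2)*(z - 4)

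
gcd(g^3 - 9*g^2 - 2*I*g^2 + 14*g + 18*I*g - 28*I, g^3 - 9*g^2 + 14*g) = g^2 - 9*g + 14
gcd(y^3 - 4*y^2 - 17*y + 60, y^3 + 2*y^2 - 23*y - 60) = y^2 - y - 20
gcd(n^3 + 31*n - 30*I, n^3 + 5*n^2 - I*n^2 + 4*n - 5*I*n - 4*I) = n - I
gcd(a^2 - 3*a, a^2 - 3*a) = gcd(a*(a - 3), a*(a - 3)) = a^2 - 3*a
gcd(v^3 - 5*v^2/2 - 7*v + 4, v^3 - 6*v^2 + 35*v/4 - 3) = v^2 - 9*v/2 + 2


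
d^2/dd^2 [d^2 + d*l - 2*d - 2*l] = 2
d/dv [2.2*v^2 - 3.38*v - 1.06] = 4.4*v - 3.38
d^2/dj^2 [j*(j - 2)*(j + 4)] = 6*j + 4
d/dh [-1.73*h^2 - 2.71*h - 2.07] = -3.46*h - 2.71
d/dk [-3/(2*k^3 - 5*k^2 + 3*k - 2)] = 3*(6*k^2 - 10*k + 3)/(2*k^3 - 5*k^2 + 3*k - 2)^2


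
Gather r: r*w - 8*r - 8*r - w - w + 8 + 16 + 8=r*(w - 16) - 2*w + 32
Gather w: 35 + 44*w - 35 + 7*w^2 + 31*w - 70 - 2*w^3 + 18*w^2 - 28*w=-2*w^3 + 25*w^2 + 47*w - 70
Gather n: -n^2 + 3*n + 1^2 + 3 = -n^2 + 3*n + 4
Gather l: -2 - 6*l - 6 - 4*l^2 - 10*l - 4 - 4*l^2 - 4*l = -8*l^2 - 20*l - 12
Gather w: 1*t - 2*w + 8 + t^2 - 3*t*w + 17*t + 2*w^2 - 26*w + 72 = t^2 + 18*t + 2*w^2 + w*(-3*t - 28) + 80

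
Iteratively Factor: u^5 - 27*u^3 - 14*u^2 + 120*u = (u + 4)*(u^4 - 4*u^3 - 11*u^2 + 30*u) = (u + 3)*(u + 4)*(u^3 - 7*u^2 + 10*u) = (u - 5)*(u + 3)*(u + 4)*(u^2 - 2*u) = u*(u - 5)*(u + 3)*(u + 4)*(u - 2)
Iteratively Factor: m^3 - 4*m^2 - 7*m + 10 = (m + 2)*(m^2 - 6*m + 5) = (m - 1)*(m + 2)*(m - 5)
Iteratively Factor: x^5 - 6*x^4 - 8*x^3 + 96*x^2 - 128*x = (x - 4)*(x^4 - 2*x^3 - 16*x^2 + 32*x) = (x - 4)*(x - 2)*(x^3 - 16*x) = (x - 4)*(x - 2)*(x + 4)*(x^2 - 4*x) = (x - 4)^2*(x - 2)*(x + 4)*(x)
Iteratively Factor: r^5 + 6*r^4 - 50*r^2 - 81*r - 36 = (r + 1)*(r^4 + 5*r^3 - 5*r^2 - 45*r - 36) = (r + 1)*(r + 4)*(r^3 + r^2 - 9*r - 9) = (r + 1)*(r + 3)*(r + 4)*(r^2 - 2*r - 3) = (r - 3)*(r + 1)*(r + 3)*(r + 4)*(r + 1)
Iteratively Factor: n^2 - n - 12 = (n - 4)*(n + 3)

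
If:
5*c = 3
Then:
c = 3/5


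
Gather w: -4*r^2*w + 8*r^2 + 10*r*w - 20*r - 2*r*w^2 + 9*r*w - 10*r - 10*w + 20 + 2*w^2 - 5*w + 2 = 8*r^2 - 30*r + w^2*(2 - 2*r) + w*(-4*r^2 + 19*r - 15) + 22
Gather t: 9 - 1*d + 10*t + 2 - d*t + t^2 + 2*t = -d + t^2 + t*(12 - d) + 11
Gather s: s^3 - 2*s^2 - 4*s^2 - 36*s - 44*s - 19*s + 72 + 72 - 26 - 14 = s^3 - 6*s^2 - 99*s + 104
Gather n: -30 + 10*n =10*n - 30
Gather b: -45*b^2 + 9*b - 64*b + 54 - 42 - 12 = -45*b^2 - 55*b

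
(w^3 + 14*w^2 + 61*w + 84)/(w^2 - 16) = (w^2 + 10*w + 21)/(w - 4)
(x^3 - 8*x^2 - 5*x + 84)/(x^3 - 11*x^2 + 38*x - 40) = (x^2 - 4*x - 21)/(x^2 - 7*x + 10)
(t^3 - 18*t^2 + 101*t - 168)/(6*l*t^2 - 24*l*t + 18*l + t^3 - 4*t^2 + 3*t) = (t^2 - 15*t + 56)/(6*l*t - 6*l + t^2 - t)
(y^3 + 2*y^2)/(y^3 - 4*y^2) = (y + 2)/(y - 4)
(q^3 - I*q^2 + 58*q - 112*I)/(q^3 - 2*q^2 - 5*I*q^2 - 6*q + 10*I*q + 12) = (q^2 + I*q + 56)/(q^2 - q*(2 + 3*I) + 6*I)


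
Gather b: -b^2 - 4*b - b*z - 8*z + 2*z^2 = -b^2 + b*(-z - 4) + 2*z^2 - 8*z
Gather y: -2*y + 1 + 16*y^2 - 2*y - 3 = 16*y^2 - 4*y - 2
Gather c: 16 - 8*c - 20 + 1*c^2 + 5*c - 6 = c^2 - 3*c - 10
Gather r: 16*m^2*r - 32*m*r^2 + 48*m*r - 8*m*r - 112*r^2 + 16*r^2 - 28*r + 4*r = r^2*(-32*m - 96) + r*(16*m^2 + 40*m - 24)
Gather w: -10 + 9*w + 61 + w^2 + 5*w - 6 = w^2 + 14*w + 45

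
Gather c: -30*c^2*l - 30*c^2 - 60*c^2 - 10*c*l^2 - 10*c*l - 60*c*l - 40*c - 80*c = c^2*(-30*l - 90) + c*(-10*l^2 - 70*l - 120)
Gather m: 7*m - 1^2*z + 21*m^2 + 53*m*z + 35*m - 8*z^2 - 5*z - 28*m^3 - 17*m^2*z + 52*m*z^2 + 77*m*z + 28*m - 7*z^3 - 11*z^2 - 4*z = -28*m^3 + m^2*(21 - 17*z) + m*(52*z^2 + 130*z + 70) - 7*z^3 - 19*z^2 - 10*z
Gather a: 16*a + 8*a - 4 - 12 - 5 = 24*a - 21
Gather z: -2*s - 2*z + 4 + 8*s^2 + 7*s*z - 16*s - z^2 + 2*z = 8*s^2 + 7*s*z - 18*s - z^2 + 4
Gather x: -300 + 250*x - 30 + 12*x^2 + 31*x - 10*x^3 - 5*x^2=-10*x^3 + 7*x^2 + 281*x - 330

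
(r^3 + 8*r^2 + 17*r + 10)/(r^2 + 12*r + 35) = (r^2 + 3*r + 2)/(r + 7)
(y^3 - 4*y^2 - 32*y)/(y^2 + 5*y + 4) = y*(y - 8)/(y + 1)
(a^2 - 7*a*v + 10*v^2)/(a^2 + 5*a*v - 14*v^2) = (a - 5*v)/(a + 7*v)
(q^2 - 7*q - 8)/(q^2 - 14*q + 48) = (q + 1)/(q - 6)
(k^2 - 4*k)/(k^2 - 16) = k/(k + 4)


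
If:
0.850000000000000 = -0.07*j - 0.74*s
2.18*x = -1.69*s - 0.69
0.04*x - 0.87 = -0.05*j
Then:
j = 16.00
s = -2.66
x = 1.75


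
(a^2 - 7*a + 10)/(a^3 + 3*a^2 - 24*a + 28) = (a - 5)/(a^2 + 5*a - 14)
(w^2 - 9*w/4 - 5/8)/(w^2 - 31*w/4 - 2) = (w - 5/2)/(w - 8)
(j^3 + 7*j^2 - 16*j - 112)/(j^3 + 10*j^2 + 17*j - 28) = (j - 4)/(j - 1)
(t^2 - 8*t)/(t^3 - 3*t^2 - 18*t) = (8 - t)/(-t^2 + 3*t + 18)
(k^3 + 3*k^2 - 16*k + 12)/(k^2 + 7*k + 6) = (k^2 - 3*k + 2)/(k + 1)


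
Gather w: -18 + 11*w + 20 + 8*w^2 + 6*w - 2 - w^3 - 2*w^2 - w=-w^3 + 6*w^2 + 16*w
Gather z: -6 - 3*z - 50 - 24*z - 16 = -27*z - 72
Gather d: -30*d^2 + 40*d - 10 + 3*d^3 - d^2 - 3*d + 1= 3*d^3 - 31*d^2 + 37*d - 9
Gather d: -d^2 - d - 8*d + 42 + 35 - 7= -d^2 - 9*d + 70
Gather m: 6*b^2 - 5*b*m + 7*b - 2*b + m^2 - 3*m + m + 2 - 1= 6*b^2 + 5*b + m^2 + m*(-5*b - 2) + 1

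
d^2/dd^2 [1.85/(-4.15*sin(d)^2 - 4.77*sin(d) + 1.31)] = (127.4465*sin(d)^4 + 109.865025*sin(d)^3 - 108.846785*sin(d)^2 - 208.169955*sin(d) - 104.30078)/(4.15*sin(d)^2 + 4.77*sin(d) - 1.31)^3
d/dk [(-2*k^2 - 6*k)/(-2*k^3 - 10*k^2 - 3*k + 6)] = 2*(-2*k^4 - 12*k^3 - 27*k^2 - 12*k - 18)/(4*k^6 + 40*k^5 + 112*k^4 + 36*k^3 - 111*k^2 - 36*k + 36)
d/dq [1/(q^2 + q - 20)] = (-2*q - 1)/(q^2 + q - 20)^2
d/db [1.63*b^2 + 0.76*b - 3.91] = 3.26*b + 0.76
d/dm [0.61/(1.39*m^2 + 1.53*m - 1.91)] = (-1.6958*m - 0.9333)/(1.39*m^2 + 1.53*m - 1.91)^2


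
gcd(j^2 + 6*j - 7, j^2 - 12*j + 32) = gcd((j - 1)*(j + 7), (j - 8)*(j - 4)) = 1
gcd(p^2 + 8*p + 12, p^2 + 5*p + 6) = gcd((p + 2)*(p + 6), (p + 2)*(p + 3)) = p + 2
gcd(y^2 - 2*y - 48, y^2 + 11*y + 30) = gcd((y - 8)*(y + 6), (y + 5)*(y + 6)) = y + 6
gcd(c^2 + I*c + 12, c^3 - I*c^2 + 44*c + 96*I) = c + 4*I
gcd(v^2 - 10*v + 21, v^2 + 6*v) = 1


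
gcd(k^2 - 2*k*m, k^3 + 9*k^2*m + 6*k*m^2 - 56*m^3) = k - 2*m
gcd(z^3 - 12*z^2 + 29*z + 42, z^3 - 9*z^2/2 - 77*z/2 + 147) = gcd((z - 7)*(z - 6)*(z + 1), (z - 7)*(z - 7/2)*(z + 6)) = z - 7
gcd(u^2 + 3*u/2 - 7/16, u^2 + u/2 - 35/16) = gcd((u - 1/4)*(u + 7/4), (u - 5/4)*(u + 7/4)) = u + 7/4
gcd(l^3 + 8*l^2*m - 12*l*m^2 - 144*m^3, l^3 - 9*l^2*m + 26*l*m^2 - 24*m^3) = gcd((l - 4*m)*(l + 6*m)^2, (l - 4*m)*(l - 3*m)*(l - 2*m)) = l - 4*m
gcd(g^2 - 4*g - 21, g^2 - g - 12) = g + 3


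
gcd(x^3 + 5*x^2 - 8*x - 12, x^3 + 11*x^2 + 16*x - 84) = x^2 + 4*x - 12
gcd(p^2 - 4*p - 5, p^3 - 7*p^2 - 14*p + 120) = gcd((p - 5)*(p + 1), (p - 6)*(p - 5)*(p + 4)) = p - 5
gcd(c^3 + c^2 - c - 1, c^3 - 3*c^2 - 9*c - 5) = c^2 + 2*c + 1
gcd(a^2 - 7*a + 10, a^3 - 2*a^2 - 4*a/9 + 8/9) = a - 2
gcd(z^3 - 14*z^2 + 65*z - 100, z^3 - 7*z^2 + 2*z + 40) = z^2 - 9*z + 20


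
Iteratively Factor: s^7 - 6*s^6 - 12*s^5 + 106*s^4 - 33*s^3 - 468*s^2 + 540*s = (s - 2)*(s^6 - 4*s^5 - 20*s^4 + 66*s^3 + 99*s^2 - 270*s) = (s - 2)*(s + 3)*(s^5 - 7*s^4 + s^3 + 63*s^2 - 90*s) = (s - 2)*(s + 3)^2*(s^4 - 10*s^3 + 31*s^2 - 30*s) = (s - 2)^2*(s + 3)^2*(s^3 - 8*s^2 + 15*s) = (s - 5)*(s - 2)^2*(s + 3)^2*(s^2 - 3*s) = s*(s - 5)*(s - 2)^2*(s + 3)^2*(s - 3)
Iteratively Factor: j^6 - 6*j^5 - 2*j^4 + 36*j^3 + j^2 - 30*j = (j + 2)*(j^5 - 8*j^4 + 14*j^3 + 8*j^2 - 15*j) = (j + 1)*(j + 2)*(j^4 - 9*j^3 + 23*j^2 - 15*j) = (j - 1)*(j + 1)*(j + 2)*(j^3 - 8*j^2 + 15*j) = j*(j - 1)*(j + 1)*(j + 2)*(j^2 - 8*j + 15) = j*(j - 5)*(j - 1)*(j + 1)*(j + 2)*(j - 3)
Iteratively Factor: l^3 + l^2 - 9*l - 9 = (l + 1)*(l^2 - 9) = (l + 1)*(l + 3)*(l - 3)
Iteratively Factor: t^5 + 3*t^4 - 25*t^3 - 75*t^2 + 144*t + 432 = (t - 3)*(t^4 + 6*t^3 - 7*t^2 - 96*t - 144) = (t - 4)*(t - 3)*(t^3 + 10*t^2 + 33*t + 36) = (t - 4)*(t - 3)*(t + 3)*(t^2 + 7*t + 12) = (t - 4)*(t - 3)*(t + 3)*(t + 4)*(t + 3)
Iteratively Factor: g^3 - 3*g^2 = (g - 3)*(g^2) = g*(g - 3)*(g)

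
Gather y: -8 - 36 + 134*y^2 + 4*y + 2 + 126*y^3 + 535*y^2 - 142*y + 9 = 126*y^3 + 669*y^2 - 138*y - 33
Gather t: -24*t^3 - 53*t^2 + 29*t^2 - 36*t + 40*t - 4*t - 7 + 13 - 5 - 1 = -24*t^3 - 24*t^2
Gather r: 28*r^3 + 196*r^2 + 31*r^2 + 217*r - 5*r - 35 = 28*r^3 + 227*r^2 + 212*r - 35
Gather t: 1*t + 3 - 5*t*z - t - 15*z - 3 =-5*t*z - 15*z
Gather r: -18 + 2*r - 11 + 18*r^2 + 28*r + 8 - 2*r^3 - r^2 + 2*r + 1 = -2*r^3 + 17*r^2 + 32*r - 20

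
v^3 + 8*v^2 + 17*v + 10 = (v + 1)*(v + 2)*(v + 5)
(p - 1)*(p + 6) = p^2 + 5*p - 6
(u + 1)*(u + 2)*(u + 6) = u^3 + 9*u^2 + 20*u + 12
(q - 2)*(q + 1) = q^2 - q - 2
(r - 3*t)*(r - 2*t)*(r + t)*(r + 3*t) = r^4 - r^3*t - 11*r^2*t^2 + 9*r*t^3 + 18*t^4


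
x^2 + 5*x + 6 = (x + 2)*(x + 3)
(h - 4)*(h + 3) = h^2 - h - 12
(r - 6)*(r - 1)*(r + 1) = r^3 - 6*r^2 - r + 6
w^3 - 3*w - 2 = (w - 2)*(w + 1)^2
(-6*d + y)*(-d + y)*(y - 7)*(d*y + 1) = 6*d^3*y^2 - 42*d^3*y - 7*d^2*y^3 + 49*d^2*y^2 + 6*d^2*y - 42*d^2 + d*y^4 - 7*d*y^3 - 7*d*y^2 + 49*d*y + y^3 - 7*y^2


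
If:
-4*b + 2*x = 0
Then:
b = x/2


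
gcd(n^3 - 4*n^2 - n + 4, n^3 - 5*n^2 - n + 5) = n^2 - 1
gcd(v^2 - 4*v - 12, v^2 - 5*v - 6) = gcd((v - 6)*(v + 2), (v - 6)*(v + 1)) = v - 6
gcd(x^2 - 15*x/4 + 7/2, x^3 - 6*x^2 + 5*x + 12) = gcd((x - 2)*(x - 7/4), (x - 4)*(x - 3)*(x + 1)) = 1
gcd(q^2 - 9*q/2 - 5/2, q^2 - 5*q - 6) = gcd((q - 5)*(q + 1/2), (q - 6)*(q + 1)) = 1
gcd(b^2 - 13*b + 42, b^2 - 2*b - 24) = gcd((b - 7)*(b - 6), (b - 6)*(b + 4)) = b - 6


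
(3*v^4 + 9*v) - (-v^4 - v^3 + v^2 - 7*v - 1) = 4*v^4 + v^3 - v^2 + 16*v + 1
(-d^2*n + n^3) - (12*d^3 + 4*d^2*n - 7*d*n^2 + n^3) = -12*d^3 - 5*d^2*n + 7*d*n^2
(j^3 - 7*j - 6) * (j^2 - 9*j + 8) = j^5 - 9*j^4 + j^3 + 57*j^2 - 2*j - 48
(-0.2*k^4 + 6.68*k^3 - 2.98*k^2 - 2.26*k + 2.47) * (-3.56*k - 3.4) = 0.712*k^5 - 23.1008*k^4 - 12.1032*k^3 + 18.1776*k^2 - 1.1092*k - 8.398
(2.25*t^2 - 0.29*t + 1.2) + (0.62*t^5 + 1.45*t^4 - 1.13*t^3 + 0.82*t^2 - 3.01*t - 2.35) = 0.62*t^5 + 1.45*t^4 - 1.13*t^3 + 3.07*t^2 - 3.3*t - 1.15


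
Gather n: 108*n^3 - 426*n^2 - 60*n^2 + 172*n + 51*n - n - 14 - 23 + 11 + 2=108*n^3 - 486*n^2 + 222*n - 24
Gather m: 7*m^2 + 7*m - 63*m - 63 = 7*m^2 - 56*m - 63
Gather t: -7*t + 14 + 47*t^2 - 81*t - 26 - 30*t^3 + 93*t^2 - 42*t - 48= -30*t^3 + 140*t^2 - 130*t - 60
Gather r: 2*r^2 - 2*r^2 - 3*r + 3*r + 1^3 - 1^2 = 0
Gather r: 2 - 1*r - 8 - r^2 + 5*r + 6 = -r^2 + 4*r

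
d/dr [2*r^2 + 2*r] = 4*r + 2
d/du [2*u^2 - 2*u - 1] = 4*u - 2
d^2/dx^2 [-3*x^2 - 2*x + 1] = -6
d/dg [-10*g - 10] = -10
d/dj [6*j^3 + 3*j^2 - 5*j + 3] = 18*j^2 + 6*j - 5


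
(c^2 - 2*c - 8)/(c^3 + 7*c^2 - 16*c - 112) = (c + 2)/(c^2 + 11*c + 28)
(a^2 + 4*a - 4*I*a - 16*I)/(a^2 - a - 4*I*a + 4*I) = (a + 4)/(a - 1)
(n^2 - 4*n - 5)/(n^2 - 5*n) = (n + 1)/n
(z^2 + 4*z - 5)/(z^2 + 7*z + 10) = (z - 1)/(z + 2)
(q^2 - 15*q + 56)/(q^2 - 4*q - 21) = (q - 8)/(q + 3)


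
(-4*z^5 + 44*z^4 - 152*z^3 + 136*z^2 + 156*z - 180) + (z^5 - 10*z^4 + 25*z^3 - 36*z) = -3*z^5 + 34*z^4 - 127*z^3 + 136*z^2 + 120*z - 180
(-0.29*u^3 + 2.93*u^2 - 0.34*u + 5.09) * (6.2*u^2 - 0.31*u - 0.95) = -1.798*u^5 + 18.2559*u^4 - 2.7408*u^3 + 28.8799*u^2 - 1.2549*u - 4.8355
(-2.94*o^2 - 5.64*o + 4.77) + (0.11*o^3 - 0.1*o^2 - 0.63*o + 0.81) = 0.11*o^3 - 3.04*o^2 - 6.27*o + 5.58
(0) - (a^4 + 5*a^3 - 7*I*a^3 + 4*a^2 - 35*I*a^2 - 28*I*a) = -a^4 - 5*a^3 + 7*I*a^3 - 4*a^2 + 35*I*a^2 + 28*I*a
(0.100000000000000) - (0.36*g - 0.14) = 0.24 - 0.36*g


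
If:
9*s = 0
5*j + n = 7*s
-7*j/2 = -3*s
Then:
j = 0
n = 0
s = 0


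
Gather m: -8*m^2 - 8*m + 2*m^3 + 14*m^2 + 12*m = 2*m^3 + 6*m^2 + 4*m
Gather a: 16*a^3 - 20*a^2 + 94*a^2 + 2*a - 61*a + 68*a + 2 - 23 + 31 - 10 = 16*a^3 + 74*a^2 + 9*a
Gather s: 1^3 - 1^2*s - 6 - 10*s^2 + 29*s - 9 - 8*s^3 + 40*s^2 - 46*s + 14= -8*s^3 + 30*s^2 - 18*s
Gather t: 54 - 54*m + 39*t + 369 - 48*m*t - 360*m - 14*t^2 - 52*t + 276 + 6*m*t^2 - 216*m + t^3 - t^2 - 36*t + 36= -630*m + t^3 + t^2*(6*m - 15) + t*(-48*m - 49) + 735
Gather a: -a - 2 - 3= -a - 5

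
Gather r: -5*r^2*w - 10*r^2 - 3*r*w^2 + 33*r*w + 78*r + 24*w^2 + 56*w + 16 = r^2*(-5*w - 10) + r*(-3*w^2 + 33*w + 78) + 24*w^2 + 56*w + 16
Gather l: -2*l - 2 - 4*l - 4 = -6*l - 6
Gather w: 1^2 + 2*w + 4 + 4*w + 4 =6*w + 9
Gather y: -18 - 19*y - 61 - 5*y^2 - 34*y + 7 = -5*y^2 - 53*y - 72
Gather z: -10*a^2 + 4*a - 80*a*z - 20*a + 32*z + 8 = -10*a^2 - 16*a + z*(32 - 80*a) + 8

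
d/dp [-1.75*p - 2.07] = -1.75000000000000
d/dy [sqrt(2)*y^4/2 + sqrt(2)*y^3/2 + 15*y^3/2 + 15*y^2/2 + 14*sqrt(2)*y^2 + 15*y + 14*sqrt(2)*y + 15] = 2*sqrt(2)*y^3 + 3*sqrt(2)*y^2/2 + 45*y^2/2 + 15*y + 28*sqrt(2)*y + 15 + 14*sqrt(2)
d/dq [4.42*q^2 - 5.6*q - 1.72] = 8.84*q - 5.6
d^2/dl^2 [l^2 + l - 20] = 2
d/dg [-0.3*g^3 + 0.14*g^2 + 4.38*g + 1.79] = -0.9*g^2 + 0.28*g + 4.38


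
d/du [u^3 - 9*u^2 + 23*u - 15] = 3*u^2 - 18*u + 23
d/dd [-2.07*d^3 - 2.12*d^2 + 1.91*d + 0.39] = -6.21*d^2 - 4.24*d + 1.91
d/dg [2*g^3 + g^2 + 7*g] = 6*g^2 + 2*g + 7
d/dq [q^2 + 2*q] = 2*q + 2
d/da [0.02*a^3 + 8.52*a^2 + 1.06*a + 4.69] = 0.06*a^2 + 17.04*a + 1.06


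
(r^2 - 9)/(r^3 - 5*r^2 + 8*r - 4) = (r^2 - 9)/(r^3 - 5*r^2 + 8*r - 4)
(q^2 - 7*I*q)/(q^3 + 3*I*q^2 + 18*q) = (q - 7*I)/(q^2 + 3*I*q + 18)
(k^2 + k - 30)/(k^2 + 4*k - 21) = (k^2 + k - 30)/(k^2 + 4*k - 21)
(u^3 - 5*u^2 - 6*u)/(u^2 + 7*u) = (u^2 - 5*u - 6)/(u + 7)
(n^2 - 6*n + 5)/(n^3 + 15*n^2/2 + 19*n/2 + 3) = 2*(n^2 - 6*n + 5)/(2*n^3 + 15*n^2 + 19*n + 6)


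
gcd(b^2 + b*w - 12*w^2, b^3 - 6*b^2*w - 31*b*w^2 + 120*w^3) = -b + 3*w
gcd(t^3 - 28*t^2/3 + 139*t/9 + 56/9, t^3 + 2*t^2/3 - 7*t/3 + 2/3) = 1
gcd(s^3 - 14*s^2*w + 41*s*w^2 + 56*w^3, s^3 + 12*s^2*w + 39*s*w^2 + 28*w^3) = s + w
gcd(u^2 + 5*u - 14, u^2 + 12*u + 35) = u + 7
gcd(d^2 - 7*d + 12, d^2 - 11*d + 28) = d - 4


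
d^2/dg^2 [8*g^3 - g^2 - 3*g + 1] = 48*g - 2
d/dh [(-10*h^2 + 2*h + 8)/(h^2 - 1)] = -2/(h^2 + 2*h + 1)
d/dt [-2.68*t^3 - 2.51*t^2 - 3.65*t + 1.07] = -8.04*t^2 - 5.02*t - 3.65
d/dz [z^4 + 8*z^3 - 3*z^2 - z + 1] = 4*z^3 + 24*z^2 - 6*z - 1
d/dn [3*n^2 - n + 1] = 6*n - 1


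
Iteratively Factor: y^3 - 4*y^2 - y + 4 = (y - 4)*(y^2 - 1) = (y - 4)*(y + 1)*(y - 1)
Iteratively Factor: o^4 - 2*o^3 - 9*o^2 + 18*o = (o)*(o^3 - 2*o^2 - 9*o + 18) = o*(o - 2)*(o^2 - 9) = o*(o - 2)*(o + 3)*(o - 3)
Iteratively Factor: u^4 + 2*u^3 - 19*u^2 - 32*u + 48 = (u + 4)*(u^3 - 2*u^2 - 11*u + 12) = (u - 1)*(u + 4)*(u^2 - u - 12) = (u - 4)*(u - 1)*(u + 4)*(u + 3)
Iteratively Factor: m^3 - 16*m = (m - 4)*(m^2 + 4*m) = (m - 4)*(m + 4)*(m)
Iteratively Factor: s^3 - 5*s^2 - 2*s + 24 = (s - 3)*(s^2 - 2*s - 8) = (s - 3)*(s + 2)*(s - 4)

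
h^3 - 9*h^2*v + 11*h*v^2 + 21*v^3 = (h - 7*v)*(h - 3*v)*(h + v)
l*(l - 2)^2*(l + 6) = l^4 + 2*l^3 - 20*l^2 + 24*l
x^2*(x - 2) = x^3 - 2*x^2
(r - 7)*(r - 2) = r^2 - 9*r + 14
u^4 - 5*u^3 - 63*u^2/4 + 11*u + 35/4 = (u - 7)*(u - 1)*(u + 1/2)*(u + 5/2)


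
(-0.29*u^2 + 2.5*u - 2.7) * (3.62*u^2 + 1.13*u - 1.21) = -1.0498*u^4 + 8.7223*u^3 - 6.5981*u^2 - 6.076*u + 3.267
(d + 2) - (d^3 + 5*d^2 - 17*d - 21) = -d^3 - 5*d^2 + 18*d + 23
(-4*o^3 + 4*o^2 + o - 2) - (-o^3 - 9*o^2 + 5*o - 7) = -3*o^3 + 13*o^2 - 4*o + 5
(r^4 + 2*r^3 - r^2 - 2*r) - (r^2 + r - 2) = r^4 + 2*r^3 - 2*r^2 - 3*r + 2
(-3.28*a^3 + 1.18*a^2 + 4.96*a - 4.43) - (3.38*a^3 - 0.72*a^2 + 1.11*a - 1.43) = -6.66*a^3 + 1.9*a^2 + 3.85*a - 3.0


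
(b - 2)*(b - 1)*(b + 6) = b^3 + 3*b^2 - 16*b + 12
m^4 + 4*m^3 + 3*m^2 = m^2*(m + 1)*(m + 3)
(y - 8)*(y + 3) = y^2 - 5*y - 24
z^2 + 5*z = z*(z + 5)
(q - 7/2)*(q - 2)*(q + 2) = q^3 - 7*q^2/2 - 4*q + 14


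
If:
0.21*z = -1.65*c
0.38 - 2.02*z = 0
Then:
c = -0.02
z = 0.19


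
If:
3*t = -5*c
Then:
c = -3*t/5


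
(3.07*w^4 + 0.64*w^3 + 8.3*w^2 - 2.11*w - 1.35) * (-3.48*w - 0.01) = -10.6836*w^5 - 2.2579*w^4 - 28.8904*w^3 + 7.2598*w^2 + 4.7191*w + 0.0135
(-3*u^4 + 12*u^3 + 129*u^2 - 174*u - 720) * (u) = -3*u^5 + 12*u^4 + 129*u^3 - 174*u^2 - 720*u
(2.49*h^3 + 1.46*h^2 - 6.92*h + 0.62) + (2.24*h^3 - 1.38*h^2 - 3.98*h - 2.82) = 4.73*h^3 + 0.0800000000000001*h^2 - 10.9*h - 2.2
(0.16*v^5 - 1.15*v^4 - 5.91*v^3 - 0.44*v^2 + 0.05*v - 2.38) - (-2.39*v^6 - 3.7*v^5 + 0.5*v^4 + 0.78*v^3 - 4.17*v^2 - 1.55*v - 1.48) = 2.39*v^6 + 3.86*v^5 - 1.65*v^4 - 6.69*v^3 + 3.73*v^2 + 1.6*v - 0.9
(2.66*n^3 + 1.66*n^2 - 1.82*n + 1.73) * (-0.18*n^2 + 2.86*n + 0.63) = -0.4788*n^5 + 7.3088*n^4 + 6.751*n^3 - 4.4708*n^2 + 3.8012*n + 1.0899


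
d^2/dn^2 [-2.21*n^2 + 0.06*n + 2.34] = -4.42000000000000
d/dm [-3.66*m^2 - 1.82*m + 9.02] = -7.32*m - 1.82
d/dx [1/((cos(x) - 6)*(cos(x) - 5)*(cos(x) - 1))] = (-3*sin(x)^2 - 24*cos(x) + 44)*sin(x)/((cos(x) - 6)^2*(cos(x) - 5)^2*(cos(x) - 1)^2)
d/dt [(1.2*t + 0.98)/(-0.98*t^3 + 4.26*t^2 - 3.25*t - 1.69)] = (2.352*t^3 - 2.2308*t^2 - 8.3496*t + 1.157)/(0.9604*t^6 - 8.3496*t^5 + 24.5176*t^4 - 24.3776*t^3 - 3.8363*t^2 + 10.985*t + 2.8561)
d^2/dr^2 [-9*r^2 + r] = -18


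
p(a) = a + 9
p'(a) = 1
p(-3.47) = 5.53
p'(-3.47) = 1.00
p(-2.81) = 6.19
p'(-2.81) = 1.00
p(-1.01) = 7.99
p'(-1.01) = 1.00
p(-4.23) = 4.77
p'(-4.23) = 1.00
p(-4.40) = 4.60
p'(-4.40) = 1.00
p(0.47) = 9.47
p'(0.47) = 1.00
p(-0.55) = 8.45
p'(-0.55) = 1.00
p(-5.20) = 3.80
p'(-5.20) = 1.00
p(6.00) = 15.00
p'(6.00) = 1.00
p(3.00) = 12.00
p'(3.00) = 1.00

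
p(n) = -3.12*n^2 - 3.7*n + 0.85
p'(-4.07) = 21.70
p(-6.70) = -114.42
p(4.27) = -71.84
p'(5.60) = -38.64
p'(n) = -6.24*n - 3.7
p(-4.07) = -35.77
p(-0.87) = 1.71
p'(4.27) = -30.34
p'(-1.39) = 4.97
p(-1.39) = -0.04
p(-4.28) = -40.47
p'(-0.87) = 1.73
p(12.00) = -492.83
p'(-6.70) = 38.11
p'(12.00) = -78.58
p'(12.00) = -78.58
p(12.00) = -492.83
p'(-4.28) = 23.01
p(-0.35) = 1.76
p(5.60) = -117.71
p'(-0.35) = -1.52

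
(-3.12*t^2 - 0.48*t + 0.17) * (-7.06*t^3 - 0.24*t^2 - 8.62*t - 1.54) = 22.0272*t^5 + 4.1376*t^4 + 25.8094*t^3 + 8.9016*t^2 - 0.7262*t - 0.2618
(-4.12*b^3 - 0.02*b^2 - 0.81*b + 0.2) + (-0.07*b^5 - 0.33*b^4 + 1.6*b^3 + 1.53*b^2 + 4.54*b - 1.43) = -0.07*b^5 - 0.33*b^4 - 2.52*b^3 + 1.51*b^2 + 3.73*b - 1.23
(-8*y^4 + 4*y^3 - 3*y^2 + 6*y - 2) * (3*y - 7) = -24*y^5 + 68*y^4 - 37*y^3 + 39*y^2 - 48*y + 14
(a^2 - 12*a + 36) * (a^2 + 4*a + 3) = a^4 - 8*a^3 - 9*a^2 + 108*a + 108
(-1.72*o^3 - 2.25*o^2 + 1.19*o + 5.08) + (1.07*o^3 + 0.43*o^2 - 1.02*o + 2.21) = -0.65*o^3 - 1.82*o^2 + 0.17*o + 7.29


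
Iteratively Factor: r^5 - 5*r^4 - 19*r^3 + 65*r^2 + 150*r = (r + 2)*(r^4 - 7*r^3 - 5*r^2 + 75*r) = (r - 5)*(r + 2)*(r^3 - 2*r^2 - 15*r) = (r - 5)*(r + 2)*(r + 3)*(r^2 - 5*r) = (r - 5)^2*(r + 2)*(r + 3)*(r)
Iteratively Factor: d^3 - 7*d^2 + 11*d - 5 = (d - 1)*(d^2 - 6*d + 5) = (d - 1)^2*(d - 5)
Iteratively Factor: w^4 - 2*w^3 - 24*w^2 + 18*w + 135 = (w - 3)*(w^3 + w^2 - 21*w - 45) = (w - 5)*(w - 3)*(w^2 + 6*w + 9) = (w - 5)*(w - 3)*(w + 3)*(w + 3)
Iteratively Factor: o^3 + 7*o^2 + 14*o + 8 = (o + 4)*(o^2 + 3*o + 2) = (o + 1)*(o + 4)*(o + 2)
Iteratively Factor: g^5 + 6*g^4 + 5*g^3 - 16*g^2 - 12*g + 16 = (g + 2)*(g^4 + 4*g^3 - 3*g^2 - 10*g + 8) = (g - 1)*(g + 2)*(g^3 + 5*g^2 + 2*g - 8) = (g - 1)^2*(g + 2)*(g^2 + 6*g + 8) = (g - 1)^2*(g + 2)^2*(g + 4)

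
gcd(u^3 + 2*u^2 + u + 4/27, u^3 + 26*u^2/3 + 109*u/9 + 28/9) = u^2 + 5*u/3 + 4/9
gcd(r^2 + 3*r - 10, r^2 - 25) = r + 5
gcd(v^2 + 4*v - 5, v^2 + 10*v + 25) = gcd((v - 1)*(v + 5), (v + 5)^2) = v + 5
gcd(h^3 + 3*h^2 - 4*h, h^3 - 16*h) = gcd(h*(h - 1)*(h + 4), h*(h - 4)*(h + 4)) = h^2 + 4*h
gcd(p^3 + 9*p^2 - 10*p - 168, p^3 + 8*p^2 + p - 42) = p + 7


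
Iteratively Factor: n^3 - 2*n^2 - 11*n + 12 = (n - 4)*(n^2 + 2*n - 3) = (n - 4)*(n - 1)*(n + 3)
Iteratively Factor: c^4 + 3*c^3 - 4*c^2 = (c + 4)*(c^3 - c^2) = c*(c + 4)*(c^2 - c) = c^2*(c + 4)*(c - 1)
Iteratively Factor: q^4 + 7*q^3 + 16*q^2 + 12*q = (q + 3)*(q^3 + 4*q^2 + 4*q) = (q + 2)*(q + 3)*(q^2 + 2*q) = (q + 2)^2*(q + 3)*(q)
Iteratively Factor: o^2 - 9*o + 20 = (o - 4)*(o - 5)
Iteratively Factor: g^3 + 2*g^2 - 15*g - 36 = (g + 3)*(g^2 - g - 12) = (g - 4)*(g + 3)*(g + 3)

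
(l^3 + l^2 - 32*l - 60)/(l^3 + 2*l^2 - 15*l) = (l^2 - 4*l - 12)/(l*(l - 3))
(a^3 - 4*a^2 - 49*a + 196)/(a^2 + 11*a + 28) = (a^2 - 11*a + 28)/(a + 4)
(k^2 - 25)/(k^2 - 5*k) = (k + 5)/k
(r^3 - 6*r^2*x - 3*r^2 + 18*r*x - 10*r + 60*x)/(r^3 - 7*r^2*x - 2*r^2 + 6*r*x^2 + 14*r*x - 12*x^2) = (-r^2 + 3*r + 10)/(-r^2 + r*x + 2*r - 2*x)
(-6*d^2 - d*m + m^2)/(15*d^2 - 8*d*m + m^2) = (-2*d - m)/(5*d - m)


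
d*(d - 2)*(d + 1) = d^3 - d^2 - 2*d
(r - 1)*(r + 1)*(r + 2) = r^3 + 2*r^2 - r - 2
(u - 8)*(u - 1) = u^2 - 9*u + 8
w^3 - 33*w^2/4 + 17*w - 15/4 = (w - 5)*(w - 3)*(w - 1/4)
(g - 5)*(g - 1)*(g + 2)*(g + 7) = g^4 + 3*g^3 - 35*g^2 - 39*g + 70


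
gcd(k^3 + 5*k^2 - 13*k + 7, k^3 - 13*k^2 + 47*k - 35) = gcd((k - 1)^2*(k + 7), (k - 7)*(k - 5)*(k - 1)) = k - 1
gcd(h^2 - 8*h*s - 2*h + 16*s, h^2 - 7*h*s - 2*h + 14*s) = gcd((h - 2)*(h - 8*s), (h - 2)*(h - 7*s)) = h - 2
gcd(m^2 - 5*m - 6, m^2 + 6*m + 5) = m + 1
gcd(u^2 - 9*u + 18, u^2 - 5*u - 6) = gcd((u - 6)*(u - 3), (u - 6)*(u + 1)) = u - 6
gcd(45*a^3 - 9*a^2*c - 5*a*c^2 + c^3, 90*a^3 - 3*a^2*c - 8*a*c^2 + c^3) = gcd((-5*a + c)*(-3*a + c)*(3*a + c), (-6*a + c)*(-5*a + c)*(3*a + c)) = 15*a^2 + 2*a*c - c^2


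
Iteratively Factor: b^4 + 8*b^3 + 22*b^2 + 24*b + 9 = (b + 1)*(b^3 + 7*b^2 + 15*b + 9) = (b + 1)*(b + 3)*(b^2 + 4*b + 3) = (b + 1)^2*(b + 3)*(b + 3)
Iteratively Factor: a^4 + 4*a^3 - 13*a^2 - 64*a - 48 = (a + 4)*(a^3 - 13*a - 12) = (a + 1)*(a + 4)*(a^2 - a - 12) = (a - 4)*(a + 1)*(a + 4)*(a + 3)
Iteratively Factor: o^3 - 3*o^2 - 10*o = (o)*(o^2 - 3*o - 10) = o*(o + 2)*(o - 5)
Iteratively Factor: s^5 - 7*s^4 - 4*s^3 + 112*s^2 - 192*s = (s - 4)*(s^4 - 3*s^3 - 16*s^2 + 48*s) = s*(s - 4)*(s^3 - 3*s^2 - 16*s + 48) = s*(s - 4)*(s - 3)*(s^2 - 16) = s*(s - 4)^2*(s - 3)*(s + 4)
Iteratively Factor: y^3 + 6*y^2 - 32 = (y + 4)*(y^2 + 2*y - 8) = (y + 4)^2*(y - 2)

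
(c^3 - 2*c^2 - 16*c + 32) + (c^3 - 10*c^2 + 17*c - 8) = 2*c^3 - 12*c^2 + c + 24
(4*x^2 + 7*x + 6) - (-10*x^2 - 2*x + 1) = 14*x^2 + 9*x + 5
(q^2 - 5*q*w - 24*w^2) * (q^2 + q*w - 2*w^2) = q^4 - 4*q^3*w - 31*q^2*w^2 - 14*q*w^3 + 48*w^4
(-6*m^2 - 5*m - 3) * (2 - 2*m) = 12*m^3 - 2*m^2 - 4*m - 6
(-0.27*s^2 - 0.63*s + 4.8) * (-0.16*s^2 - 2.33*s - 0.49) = 0.0432*s^4 + 0.7299*s^3 + 0.8322*s^2 - 10.8753*s - 2.352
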